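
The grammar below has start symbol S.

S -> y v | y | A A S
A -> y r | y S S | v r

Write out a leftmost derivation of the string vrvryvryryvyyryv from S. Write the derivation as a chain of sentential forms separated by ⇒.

S⇒AAS⇒vrAS⇒vrvrS⇒vrvrAAS⇒vrvrySSAS⇒vrvryAASSAS⇒vrvryvrASSAS⇒vrvryvryrSSAS⇒vrvryvryryvSAS⇒vrvryvryryvyAS⇒vrvryvryryvyyrS⇒vrvryvryryvyyryv

S ⇒ AAS   [S -> A A S]
AAS ⇒ vrAS   [A -> v r]
vrAS ⇒ vrvrS   [A -> v r]
vrvrS ⇒ vrvrAAS   [S -> A A S]
vrvrAAS ⇒ vrvrySSAS   [A -> y S S]
vrvrySSAS ⇒ vrvryAASSAS   [S -> A A S]
vrvryAASSAS ⇒ vrvryvrASSAS   [A -> v r]
vrvryvrASSAS ⇒ vrvryvryrSSAS   [A -> y r]
vrvryvryrSSAS ⇒ vrvryvryryvSAS   [S -> y v]
vrvryvryryvSAS ⇒ vrvryvryryvyAS   [S -> y]
vrvryvryryvyAS ⇒ vrvryvryryvyyrS   [A -> y r]
vrvryvryryvyyrS ⇒ vrvryvryryvyyryv   [S -> y v]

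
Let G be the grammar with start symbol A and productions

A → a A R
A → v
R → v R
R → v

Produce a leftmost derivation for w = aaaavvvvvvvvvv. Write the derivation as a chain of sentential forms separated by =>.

A => aAR   [A → a A R]
aAR => aaARR   [A → a A R]
aaARR => aaaARRR   [A → a A R]
aaaARRR => aaaaARRRR   [A → a A R]
aaaaARRRR => aaaavRRRR   [A → v]
aaaavRRRR => aaaavvRRRR   [R → v R]
aaaavvRRRR => aaaavvvRRR   [R → v]
aaaavvvRRR => aaaavvvvRRR   [R → v R]
aaaavvvvRRR => aaaavvvvvRRR   [R → v R]
aaaavvvvvRRR => aaaavvvvvvRR   [R → v]
aaaavvvvvvRR => aaaavvvvvvvRR   [R → v R]
aaaavvvvvvvRR => aaaavvvvvvvvRR   [R → v R]
aaaavvvvvvvvRR => aaaavvvvvvvvvR   [R → v]
aaaavvvvvvvvvR => aaaavvvvvvvvvv   [R → v]

A => aAR => aaARR => aaaARRR => aaaaARRRR => aaaavRRRR => aaaavvRRRR => aaaavvvRRR => aaaavvvvRRR => aaaavvvvvRRR => aaaavvvvvvRR => aaaavvvvvvvRR => aaaavvvvvvvvRR => aaaavvvvvvvvvR => aaaavvvvvvvvvv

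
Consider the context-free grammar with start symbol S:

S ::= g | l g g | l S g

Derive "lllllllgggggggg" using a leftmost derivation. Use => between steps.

S=>lSg=>llSgg=>lllSggg=>llllSgggg=>lllllSggggg=>llllllSgggggg=>lllllllgggggggg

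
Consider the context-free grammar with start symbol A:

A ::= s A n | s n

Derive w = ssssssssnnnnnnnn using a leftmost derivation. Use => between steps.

A => sAn => ssAnn => sssAnnn => ssssAnnnn => sssssAnnnnn => ssssssAnnnnnn => sssssssAnnnnnnn => ssssssssnnnnnnnn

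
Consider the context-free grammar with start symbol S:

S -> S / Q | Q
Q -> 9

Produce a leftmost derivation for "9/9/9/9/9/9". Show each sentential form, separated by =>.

S => S/Q => S/Q/Q => S/Q/Q/Q => S/Q/Q/Q/Q => S/Q/Q/Q/Q/Q => Q/Q/Q/Q/Q/Q => 9/Q/Q/Q/Q/Q => 9/9/Q/Q/Q/Q => 9/9/9/Q/Q/Q => 9/9/9/9/Q/Q => 9/9/9/9/9/Q => 9/9/9/9/9/9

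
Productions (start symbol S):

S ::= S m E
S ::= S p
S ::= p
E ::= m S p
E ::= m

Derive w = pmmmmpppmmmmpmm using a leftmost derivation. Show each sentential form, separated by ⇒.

S⇒SmE⇒SpmE⇒SmEpmE⇒SmEmEpmE⇒SmEmEmEpmE⇒SmEmEmEmEpmE⇒pmEmEmEmEpmE⇒pmmmEmEmEpmE⇒pmmmmSpmEmEpmE⇒pmmmmSppmEmEpmE⇒pmmmmpppmEmEpmE⇒pmmmmpppmmmEpmE⇒pmmmmpppmmmmpmE⇒pmmmmpppmmmmpmm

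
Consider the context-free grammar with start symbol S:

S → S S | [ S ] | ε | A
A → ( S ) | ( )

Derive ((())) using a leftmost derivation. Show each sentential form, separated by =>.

S => SS   [S → S S]
SS => AS   [S → A]
AS => (S)S   [A → ( S )]
(S)S => (SS)S   [S → S S]
(SS)S => (SSS)S   [S → S S]
(SSS)S => (SSSS)S   [S → S S]
(SSSS)S => (ASSS)S   [S → A]
(ASSS)S => ((S)SSS)S   [A → ( S )]
((S)SSS)S => ((A)SSS)S   [S → A]
((A)SSS)S => ((())SSS)S   [A → ( )]
((())SSS)S => ((())SS)S   [S → ε]
((())SS)S => ((())S)S   [S → ε]
((())S)S => ((()))S   [S → ε]
((()))S => ((()))   [S → ε]

S=>SS=>AS=>(S)S=>(SS)S=>(SSS)S=>(SSSS)S=>(ASSS)S=>((S)SSS)S=>((A)SSS)S=>((())SSS)S=>((())SS)S=>((())S)S=>((()))S=>((()))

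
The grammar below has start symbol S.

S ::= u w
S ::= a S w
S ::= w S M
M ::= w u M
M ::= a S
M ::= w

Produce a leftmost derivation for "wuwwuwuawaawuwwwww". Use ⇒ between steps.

S ⇒ wSM ⇒ wuwM ⇒ wuwwuM ⇒ wuwwuwuM ⇒ wuwwuwuaS ⇒ wuwwuwuawSM ⇒ wuwwuwuawaSwM ⇒ wuwwuwuawaaSwwM ⇒ wuwwuwuawaawSMwwM ⇒ wuwwuwuawaawuwMwwM ⇒ wuwwuwuawaawuwwwwM ⇒ wuwwuwuawaawuwwwww

S ⇒ wSM   [S ::= w S M]
wSM ⇒ wuwM   [S ::= u w]
wuwM ⇒ wuwwuM   [M ::= w u M]
wuwwuM ⇒ wuwwuwuM   [M ::= w u M]
wuwwuwuM ⇒ wuwwuwuaS   [M ::= a S]
wuwwuwuaS ⇒ wuwwuwuawSM   [S ::= w S M]
wuwwuwuawSM ⇒ wuwwuwuawaSwM   [S ::= a S w]
wuwwuwuawaSwM ⇒ wuwwuwuawaaSwwM   [S ::= a S w]
wuwwuwuawaaSwwM ⇒ wuwwuwuawaawSMwwM   [S ::= w S M]
wuwwuwuawaawSMwwM ⇒ wuwwuwuawaawuwMwwM   [S ::= u w]
wuwwuwuawaawuwMwwM ⇒ wuwwuwuawaawuwwwwM   [M ::= w]
wuwwuwuawaawuwwwwM ⇒ wuwwuwuawaawuwwwww   [M ::= w]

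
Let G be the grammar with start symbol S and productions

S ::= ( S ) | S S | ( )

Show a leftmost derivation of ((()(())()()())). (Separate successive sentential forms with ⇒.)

S ⇒ (S) ⇒ ((S)) ⇒ ((SS)) ⇒ ((SSS)) ⇒ ((()SS)) ⇒ ((()SSS)) ⇒ ((()SSSS)) ⇒ ((()(S)SSS)) ⇒ ((()(())SSS)) ⇒ ((()(())()SS)) ⇒ ((()(())()()S)) ⇒ ((()(())()()()))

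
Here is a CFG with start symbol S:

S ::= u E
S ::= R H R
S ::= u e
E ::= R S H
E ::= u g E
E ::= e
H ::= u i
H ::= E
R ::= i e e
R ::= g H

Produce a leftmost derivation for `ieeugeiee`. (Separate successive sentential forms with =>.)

S => RHR   [S ::= R H R]
RHR => ieeHR   [R ::= i e e]
ieeHR => ieeER   [H ::= E]
ieeER => ieeugER   [E ::= u g E]
ieeugER => ieeugeR   [E ::= e]
ieeugeR => ieeugeiee   [R ::= i e e]

S => RHR => ieeHR => ieeER => ieeugER => ieeugeR => ieeugeiee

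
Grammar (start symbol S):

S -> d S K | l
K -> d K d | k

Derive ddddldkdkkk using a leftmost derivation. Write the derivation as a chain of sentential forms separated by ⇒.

S ⇒ dSK ⇒ ddSKK ⇒ dddSKKK ⇒ ddddSKKKK ⇒ ddddlKKKK ⇒ ddddldKdKKK ⇒ ddddldkdKKK ⇒ ddddldkdkKK ⇒ ddddldkdkkK ⇒ ddddldkdkkk

S ⇒ dSK   [S -> d S K]
dSK ⇒ ddSKK   [S -> d S K]
ddSKK ⇒ dddSKKK   [S -> d S K]
dddSKKK ⇒ ddddSKKKK   [S -> d S K]
ddddSKKKK ⇒ ddddlKKKK   [S -> l]
ddddlKKKK ⇒ ddddldKdKKK   [K -> d K d]
ddddldKdKKK ⇒ ddddldkdKKK   [K -> k]
ddddldkdKKK ⇒ ddddldkdkKK   [K -> k]
ddddldkdkKK ⇒ ddddldkdkkK   [K -> k]
ddddldkdkkK ⇒ ddddldkdkkk   [K -> k]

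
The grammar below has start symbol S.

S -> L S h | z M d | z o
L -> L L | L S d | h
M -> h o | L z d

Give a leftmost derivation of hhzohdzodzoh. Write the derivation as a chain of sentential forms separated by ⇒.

S ⇒ LSh ⇒ LSdSh ⇒ LSdSdSh ⇒ hSdSdSh ⇒ hLShdSdSh ⇒ hhShdSdSh ⇒ hhzohdSdSh ⇒ hhzohdzodSh ⇒ hhzohdzodzoh

S ⇒ LSh   [S -> L S h]
LSh ⇒ LSdSh   [L -> L S d]
LSdSh ⇒ LSdSdSh   [L -> L S d]
LSdSdSh ⇒ hSdSdSh   [L -> h]
hSdSdSh ⇒ hLShdSdSh   [S -> L S h]
hLShdSdSh ⇒ hhShdSdSh   [L -> h]
hhShdSdSh ⇒ hhzohdSdSh   [S -> z o]
hhzohdSdSh ⇒ hhzohdzodSh   [S -> z o]
hhzohdzodSh ⇒ hhzohdzodzoh   [S -> z o]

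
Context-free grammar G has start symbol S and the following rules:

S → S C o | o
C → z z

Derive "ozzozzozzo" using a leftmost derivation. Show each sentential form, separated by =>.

S => SCo   [S → S C o]
SCo => SCoCo   [S → S C o]
SCoCo => SCoCoCo   [S → S C o]
SCoCoCo => oCoCoCo   [S → o]
oCoCoCo => ozzoCoCo   [C → z z]
ozzoCoCo => ozzozzoCo   [C → z z]
ozzozzoCo => ozzozzozzo   [C → z z]

S => SCo => SCoCo => SCoCoCo => oCoCoCo => ozzoCoCo => ozzozzoCo => ozzozzozzo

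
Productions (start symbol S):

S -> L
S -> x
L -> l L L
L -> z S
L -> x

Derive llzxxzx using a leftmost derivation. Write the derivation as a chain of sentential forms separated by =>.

S => L   [S -> L]
L => lLL   [L -> l L L]
lLL => llLLL   [L -> l L L]
llLLL => llzSLL   [L -> z S]
llzSLL => llzxLL   [S -> x]
llzxLL => llzxxL   [L -> x]
llzxxL => llzxxzS   [L -> z S]
llzxxzS => llzxxzx   [S -> x]

S => L => lLL => llLLL => llzSLL => llzxLL => llzxxL => llzxxzS => llzxxzx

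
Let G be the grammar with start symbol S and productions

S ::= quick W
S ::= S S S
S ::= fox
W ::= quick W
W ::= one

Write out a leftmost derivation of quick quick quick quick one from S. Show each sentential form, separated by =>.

S => quick W => quick quick W => quick quick quick W => quick quick quick quick W => quick quick quick quick one

S => quick W   [S ::= quick W]
quick W => quick quick W   [W ::= quick W]
quick quick W => quick quick quick W   [W ::= quick W]
quick quick quick W => quick quick quick quick W   [W ::= quick W]
quick quick quick quick W => quick quick quick quick one   [W ::= one]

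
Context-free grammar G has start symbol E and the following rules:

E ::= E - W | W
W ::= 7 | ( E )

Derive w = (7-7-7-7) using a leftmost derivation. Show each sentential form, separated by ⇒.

E ⇒ W   [E ::= W]
W ⇒ (E)   [W ::= ( E )]
(E) ⇒ (E-W)   [E ::= E - W]
(E-W) ⇒ (E-W-W)   [E ::= E - W]
(E-W-W) ⇒ (E-W-W-W)   [E ::= E - W]
(E-W-W-W) ⇒ (W-W-W-W)   [E ::= W]
(W-W-W-W) ⇒ (7-W-W-W)   [W ::= 7]
(7-W-W-W) ⇒ (7-7-W-W)   [W ::= 7]
(7-7-W-W) ⇒ (7-7-7-W)   [W ::= 7]
(7-7-7-W) ⇒ (7-7-7-7)   [W ::= 7]

E⇒W⇒(E)⇒(E-W)⇒(E-W-W)⇒(E-W-W-W)⇒(W-W-W-W)⇒(7-W-W-W)⇒(7-7-W-W)⇒(7-7-7-W)⇒(7-7-7-7)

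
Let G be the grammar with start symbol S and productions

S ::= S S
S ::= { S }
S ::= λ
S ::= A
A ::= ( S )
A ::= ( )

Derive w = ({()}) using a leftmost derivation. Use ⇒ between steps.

S ⇒ A ⇒ (S) ⇒ ({S}) ⇒ ({A}) ⇒ ({(S)}) ⇒ ({()})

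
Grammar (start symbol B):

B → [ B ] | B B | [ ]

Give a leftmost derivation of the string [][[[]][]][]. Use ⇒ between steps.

B ⇒ BB ⇒ BBB ⇒ []BB ⇒ [][B]B ⇒ [][BB]B ⇒ [][[B]B]B ⇒ [][[[]]B]B ⇒ [][[[]][]]B ⇒ [][[[]][]][]

B ⇒ BB   [B → B B]
BB ⇒ BBB   [B → B B]
BBB ⇒ []BB   [B → [ ]]
[]BB ⇒ [][B]B   [B → [ B ]]
[][B]B ⇒ [][BB]B   [B → B B]
[][BB]B ⇒ [][[B]B]B   [B → [ B ]]
[][[B]B]B ⇒ [][[[]]B]B   [B → [ ]]
[][[[]]B]B ⇒ [][[[]][]]B   [B → [ ]]
[][[[]][]]B ⇒ [][[[]][]][]   [B → [ ]]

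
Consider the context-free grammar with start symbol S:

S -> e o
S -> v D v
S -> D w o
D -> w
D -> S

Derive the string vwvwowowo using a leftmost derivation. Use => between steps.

S => Dwo => Swo => Dwowo => Swowo => Dwowowo => Swowowo => vDvwowowo => vwvwowowo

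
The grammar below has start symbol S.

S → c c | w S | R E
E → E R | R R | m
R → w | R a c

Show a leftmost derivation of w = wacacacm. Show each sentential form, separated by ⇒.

S ⇒ RE   [S → R E]
RE ⇒ RacE   [R → R a c]
RacE ⇒ RacacE   [R → R a c]
RacacE ⇒ RacacacE   [R → R a c]
RacacacE ⇒ wacacacE   [R → w]
wacacacE ⇒ wacacacm   [E → m]

S⇒RE⇒RacE⇒RacacE⇒RacacacE⇒wacacacE⇒wacacacm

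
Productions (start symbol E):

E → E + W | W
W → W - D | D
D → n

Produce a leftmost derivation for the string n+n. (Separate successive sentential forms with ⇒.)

E ⇒ E+W ⇒ W+W ⇒ D+W ⇒ n+W ⇒ n+D ⇒ n+n

E ⇒ E+W   [E → E + W]
E+W ⇒ W+W   [E → W]
W+W ⇒ D+W   [W → D]
D+W ⇒ n+W   [D → n]
n+W ⇒ n+D   [W → D]
n+D ⇒ n+n   [D → n]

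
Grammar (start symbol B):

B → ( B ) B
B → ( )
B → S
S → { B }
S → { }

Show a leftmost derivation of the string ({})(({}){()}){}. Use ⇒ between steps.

B ⇒ (B)B ⇒ (S)B ⇒ ({})B ⇒ ({})(B)B ⇒ ({})((B)B)B ⇒ ({})((S)B)B ⇒ ({})(({})B)B ⇒ ({})(({})S)B ⇒ ({})(({}){B})B ⇒ ({})(({}){()})B ⇒ ({})(({}){()})S ⇒ ({})(({}){()}){}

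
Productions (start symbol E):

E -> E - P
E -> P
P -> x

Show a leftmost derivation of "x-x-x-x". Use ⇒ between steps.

E ⇒ E-P ⇒ E-P-P ⇒ E-P-P-P ⇒ P-P-P-P ⇒ x-P-P-P ⇒ x-x-P-P ⇒ x-x-x-P ⇒ x-x-x-x

E ⇒ E-P   [E -> E - P]
E-P ⇒ E-P-P   [E -> E - P]
E-P-P ⇒ E-P-P-P   [E -> E - P]
E-P-P-P ⇒ P-P-P-P   [E -> P]
P-P-P-P ⇒ x-P-P-P   [P -> x]
x-P-P-P ⇒ x-x-P-P   [P -> x]
x-x-P-P ⇒ x-x-x-P   [P -> x]
x-x-x-P ⇒ x-x-x-x   [P -> x]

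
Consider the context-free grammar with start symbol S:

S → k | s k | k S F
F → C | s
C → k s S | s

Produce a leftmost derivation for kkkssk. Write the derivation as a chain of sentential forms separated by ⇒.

S ⇒ kSF   [S → k S F]
kSF ⇒ kkF   [S → k]
kkF ⇒ kkC   [F → C]
kkC ⇒ kkksS   [C → k s S]
kkksS ⇒ kkkssk   [S → s k]

S⇒kSF⇒kkF⇒kkC⇒kkksS⇒kkkssk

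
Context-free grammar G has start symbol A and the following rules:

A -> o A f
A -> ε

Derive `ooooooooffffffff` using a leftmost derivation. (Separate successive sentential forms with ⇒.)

A ⇒ oAf   [A -> o A f]
oAf ⇒ ooAff   [A -> o A f]
ooAff ⇒ oooAfff   [A -> o A f]
oooAfff ⇒ ooooAffff   [A -> o A f]
ooooAffff ⇒ oooooAfffff   [A -> o A f]
oooooAfffff ⇒ ooooooAffffff   [A -> o A f]
ooooooAffffff ⇒ oooooooAfffffff   [A -> o A f]
oooooooAfffffff ⇒ ooooooooAffffffff   [A -> o A f]
ooooooooAffffffff ⇒ ooooooooffffffff   [A -> ε]

A ⇒ oAf ⇒ ooAff ⇒ oooAfff ⇒ ooooAffff ⇒ oooooAfffff ⇒ ooooooAffffff ⇒ oooooooAfffffff ⇒ ooooooooAffffffff ⇒ ooooooooffffffff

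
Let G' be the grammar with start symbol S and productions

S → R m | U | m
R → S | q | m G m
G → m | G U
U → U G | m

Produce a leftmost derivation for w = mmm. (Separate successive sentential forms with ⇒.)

S⇒U⇒UG⇒UGG⇒mGG⇒mmG⇒mmm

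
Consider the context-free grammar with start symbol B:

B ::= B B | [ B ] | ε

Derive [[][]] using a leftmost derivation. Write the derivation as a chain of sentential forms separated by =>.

B => [B]   [B ::= [ B ]]
[B] => [BB]   [B ::= B B]
[BB] => [[B]B]   [B ::= [ B ]]
[[B]B] => [[]B]   [B ::= ε]
[[]B] => [[]BB]   [B ::= B B]
[[]BB] => [[]BBB]   [B ::= B B]
[[]BBB] => [[][B]BB]   [B ::= [ B ]]
[[][B]BB] => [[][]BB]   [B ::= ε]
[[][]BB] => [[][]B]   [B ::= ε]
[[][]B] => [[][]]   [B ::= ε]

B => [B] => [BB] => [[B]B] => [[]B] => [[]BB] => [[]BBB] => [[][B]BB] => [[][]BB] => [[][]B] => [[][]]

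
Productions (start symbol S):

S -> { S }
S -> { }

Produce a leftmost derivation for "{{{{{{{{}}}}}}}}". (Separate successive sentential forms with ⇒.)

S⇒{S}⇒{{S}}⇒{{{S}}}⇒{{{{S}}}}⇒{{{{{S}}}}}⇒{{{{{{S}}}}}}⇒{{{{{{{S}}}}}}}⇒{{{{{{{{}}}}}}}}

S ⇒ {S}   [S -> { S }]
{S} ⇒ {{S}}   [S -> { S }]
{{S}} ⇒ {{{S}}}   [S -> { S }]
{{{S}}} ⇒ {{{{S}}}}   [S -> { S }]
{{{{S}}}} ⇒ {{{{{S}}}}}   [S -> { S }]
{{{{{S}}}}} ⇒ {{{{{{S}}}}}}   [S -> { S }]
{{{{{{S}}}}}} ⇒ {{{{{{{S}}}}}}}   [S -> { S }]
{{{{{{{S}}}}}}} ⇒ {{{{{{{{}}}}}}}}   [S -> { }]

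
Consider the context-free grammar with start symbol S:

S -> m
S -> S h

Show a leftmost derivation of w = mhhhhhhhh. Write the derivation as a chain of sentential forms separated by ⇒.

S ⇒ Sh ⇒ Shh ⇒ Shhh ⇒ Shhhh ⇒ Shhhhh ⇒ Shhhhhh ⇒ Shhhhhhh ⇒ Shhhhhhhh ⇒ mhhhhhhhh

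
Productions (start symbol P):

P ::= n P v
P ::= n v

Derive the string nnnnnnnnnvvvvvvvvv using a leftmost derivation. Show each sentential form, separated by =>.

P => nPv   [P ::= n P v]
nPv => nnPvv   [P ::= n P v]
nnPvv => nnnPvvv   [P ::= n P v]
nnnPvvv => nnnnPvvvv   [P ::= n P v]
nnnnPvvvv => nnnnnPvvvvv   [P ::= n P v]
nnnnnPvvvvv => nnnnnnPvvvvvv   [P ::= n P v]
nnnnnnPvvvvvv => nnnnnnnPvvvvvvv   [P ::= n P v]
nnnnnnnPvvvvvvv => nnnnnnnnPvvvvvvvv   [P ::= n P v]
nnnnnnnnPvvvvvvvv => nnnnnnnnnvvvvvvvvv   [P ::= n v]

P=>nPv=>nnPvv=>nnnPvvv=>nnnnPvvvv=>nnnnnPvvvvv=>nnnnnnPvvvvvv=>nnnnnnnPvvvvvvv=>nnnnnnnnPvvvvvvvv=>nnnnnnnnnvvvvvvvvv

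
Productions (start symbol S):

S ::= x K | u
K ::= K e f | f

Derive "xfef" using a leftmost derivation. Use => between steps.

S => xK => xKef => xfef

S => xK   [S ::= x K]
xK => xKef   [K ::= K e f]
xKef => xfef   [K ::= f]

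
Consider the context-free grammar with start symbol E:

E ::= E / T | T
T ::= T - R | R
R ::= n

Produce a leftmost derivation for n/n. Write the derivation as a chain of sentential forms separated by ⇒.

E ⇒ E/T   [E ::= E / T]
E/T ⇒ T/T   [E ::= T]
T/T ⇒ R/T   [T ::= R]
R/T ⇒ n/T   [R ::= n]
n/T ⇒ n/R   [T ::= R]
n/R ⇒ n/n   [R ::= n]

E ⇒ E/T ⇒ T/T ⇒ R/T ⇒ n/T ⇒ n/R ⇒ n/n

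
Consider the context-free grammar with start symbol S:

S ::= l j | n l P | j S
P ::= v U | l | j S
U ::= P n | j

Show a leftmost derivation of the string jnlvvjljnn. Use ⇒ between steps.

S ⇒ jS ⇒ jnlP ⇒ jnlvU ⇒ jnlvPn ⇒ jnlvvUn ⇒ jnlvvPnn ⇒ jnlvvjSnn ⇒ jnlvvjljnn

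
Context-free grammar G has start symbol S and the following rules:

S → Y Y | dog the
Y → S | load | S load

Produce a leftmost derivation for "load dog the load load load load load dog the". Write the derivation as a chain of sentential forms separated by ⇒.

S ⇒ Y Y   [S → Y Y]
Y Y ⇒ S load Y   [Y → S load]
S load Y ⇒ Y Y load Y   [S → Y Y]
Y Y load Y ⇒ load Y load Y   [Y → load]
load Y load Y ⇒ load S load Y   [Y → S]
load S load Y ⇒ load Y Y load Y   [S → Y Y]
load Y Y load Y ⇒ load S load Y load Y   [Y → S load]
load S load Y load Y ⇒ load Y Y load Y load Y   [S → Y Y]
load Y Y load Y load Y ⇒ load S load Y load Y load Y   [Y → S load]
load S load Y load Y load Y ⇒ load dog the load Y load Y load Y   [S → dog the]
load dog the load Y load Y load Y ⇒ load dog the load load load Y load Y   [Y → load]
load dog the load load load Y load Y ⇒ load dog the load load load load load Y   [Y → load]
load dog the load load load load load Y ⇒ load dog the load load load load load S   [Y → S]
load dog the load load load load load S ⇒ load dog the load load load load load dog the   [S → dog the]

S ⇒ Y Y ⇒ S load Y ⇒ Y Y load Y ⇒ load Y load Y ⇒ load S load Y ⇒ load Y Y load Y ⇒ load S load Y load Y ⇒ load Y Y load Y load Y ⇒ load S load Y load Y load Y ⇒ load dog the load Y load Y load Y ⇒ load dog the load load load Y load Y ⇒ load dog the load load load load load Y ⇒ load dog the load load load load load S ⇒ load dog the load load load load load dog the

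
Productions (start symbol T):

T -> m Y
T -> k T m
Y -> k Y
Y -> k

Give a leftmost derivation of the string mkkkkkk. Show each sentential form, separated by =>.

T=>mY=>mkY=>mkkY=>mkkkY=>mkkkkY=>mkkkkkY=>mkkkkkk

T => mY   [T -> m Y]
mY => mkY   [Y -> k Y]
mkY => mkkY   [Y -> k Y]
mkkY => mkkkY   [Y -> k Y]
mkkkY => mkkkkY   [Y -> k Y]
mkkkkY => mkkkkkY   [Y -> k Y]
mkkkkkY => mkkkkkk   [Y -> k]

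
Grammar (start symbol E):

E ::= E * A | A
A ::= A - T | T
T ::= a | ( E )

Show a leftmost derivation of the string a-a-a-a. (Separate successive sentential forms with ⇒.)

E ⇒ A ⇒ A-T ⇒ A-T-T ⇒ A-T-T-T ⇒ T-T-T-T ⇒ a-T-T-T ⇒ a-a-T-T ⇒ a-a-a-T ⇒ a-a-a-a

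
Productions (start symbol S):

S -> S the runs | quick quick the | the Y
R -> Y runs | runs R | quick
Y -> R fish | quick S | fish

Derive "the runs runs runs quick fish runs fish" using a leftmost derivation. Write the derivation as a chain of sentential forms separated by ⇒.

S ⇒ the Y   [S -> the Y]
the Y ⇒ the R fish   [Y -> R fish]
the R fish ⇒ the Y runs fish   [R -> Y runs]
the Y runs fish ⇒ the R fish runs fish   [Y -> R fish]
the R fish runs fish ⇒ the runs R fish runs fish   [R -> runs R]
the runs R fish runs fish ⇒ the runs runs R fish runs fish   [R -> runs R]
the runs runs R fish runs fish ⇒ the runs runs runs R fish runs fish   [R -> runs R]
the runs runs runs R fish runs fish ⇒ the runs runs runs quick fish runs fish   [R -> quick]

S ⇒ the Y ⇒ the R fish ⇒ the Y runs fish ⇒ the R fish runs fish ⇒ the runs R fish runs fish ⇒ the runs runs R fish runs fish ⇒ the runs runs runs R fish runs fish ⇒ the runs runs runs quick fish runs fish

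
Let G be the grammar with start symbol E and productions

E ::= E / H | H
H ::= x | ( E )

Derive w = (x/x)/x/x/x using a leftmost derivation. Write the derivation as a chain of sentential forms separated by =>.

E=>E/H=>E/H/H=>E/H/H/H=>H/H/H/H=>(E)/H/H/H=>(E/H)/H/H/H=>(H/H)/H/H/H=>(x/H)/H/H/H=>(x/x)/H/H/H=>(x/x)/x/H/H=>(x/x)/x/x/H=>(x/x)/x/x/x

E => E/H   [E ::= E / H]
E/H => E/H/H   [E ::= E / H]
E/H/H => E/H/H/H   [E ::= E / H]
E/H/H/H => H/H/H/H   [E ::= H]
H/H/H/H => (E)/H/H/H   [H ::= ( E )]
(E)/H/H/H => (E/H)/H/H/H   [E ::= E / H]
(E/H)/H/H/H => (H/H)/H/H/H   [E ::= H]
(H/H)/H/H/H => (x/H)/H/H/H   [H ::= x]
(x/H)/H/H/H => (x/x)/H/H/H   [H ::= x]
(x/x)/H/H/H => (x/x)/x/H/H   [H ::= x]
(x/x)/x/H/H => (x/x)/x/x/H   [H ::= x]
(x/x)/x/x/H => (x/x)/x/x/x   [H ::= x]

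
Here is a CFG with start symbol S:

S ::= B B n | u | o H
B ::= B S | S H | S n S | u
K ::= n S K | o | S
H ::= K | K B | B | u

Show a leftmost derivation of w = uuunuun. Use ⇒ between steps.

S ⇒ BBn ⇒ SHBn ⇒ BBnHBn ⇒ BSBnHBn ⇒ uSBnHBn ⇒ uuBnHBn ⇒ uuunHBn ⇒ uuunuBn ⇒ uuunuun

S ⇒ BBn   [S ::= B B n]
BBn ⇒ SHBn   [B ::= S H]
SHBn ⇒ BBnHBn   [S ::= B B n]
BBnHBn ⇒ BSBnHBn   [B ::= B S]
BSBnHBn ⇒ uSBnHBn   [B ::= u]
uSBnHBn ⇒ uuBnHBn   [S ::= u]
uuBnHBn ⇒ uuunHBn   [B ::= u]
uuunHBn ⇒ uuunuBn   [H ::= u]
uuunuBn ⇒ uuunuun   [B ::= u]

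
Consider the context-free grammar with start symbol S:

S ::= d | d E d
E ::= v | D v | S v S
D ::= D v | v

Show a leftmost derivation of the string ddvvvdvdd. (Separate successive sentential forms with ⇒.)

S ⇒ dEd   [S ::= d E d]
dEd ⇒ dSvSd   [E ::= S v S]
dSvSd ⇒ ddEdvSd   [S ::= d E d]
ddEdvSd ⇒ ddDvdvSd   [E ::= D v]
ddDvdvSd ⇒ ddDvvdvSd   [D ::= D v]
ddDvvdvSd ⇒ ddvvvdvSd   [D ::= v]
ddvvvdvSd ⇒ ddvvvdvdd   [S ::= d]

S ⇒ dEd ⇒ dSvSd ⇒ ddEdvSd ⇒ ddDvdvSd ⇒ ddDvvdvSd ⇒ ddvvvdvSd ⇒ ddvvvdvdd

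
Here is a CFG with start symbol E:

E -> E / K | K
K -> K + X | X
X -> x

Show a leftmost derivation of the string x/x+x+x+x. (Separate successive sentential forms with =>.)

E => E/K   [E -> E / K]
E/K => K/K   [E -> K]
K/K => X/K   [K -> X]
X/K => x/K   [X -> x]
x/K => x/K+X   [K -> K + X]
x/K+X => x/K+X+X   [K -> K + X]
x/K+X+X => x/K+X+X+X   [K -> K + X]
x/K+X+X+X => x/X+X+X+X   [K -> X]
x/X+X+X+X => x/x+X+X+X   [X -> x]
x/x+X+X+X => x/x+x+X+X   [X -> x]
x/x+x+X+X => x/x+x+x+X   [X -> x]
x/x+x+x+X => x/x+x+x+x   [X -> x]

E => E/K => K/K => X/K => x/K => x/K+X => x/K+X+X => x/K+X+X+X => x/X+X+X+X => x/x+X+X+X => x/x+x+X+X => x/x+x+x+X => x/x+x+x+x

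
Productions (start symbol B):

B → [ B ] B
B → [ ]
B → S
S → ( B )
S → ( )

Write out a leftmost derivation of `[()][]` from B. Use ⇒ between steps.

B⇒[B]B⇒[S]B⇒[()]B⇒[()][]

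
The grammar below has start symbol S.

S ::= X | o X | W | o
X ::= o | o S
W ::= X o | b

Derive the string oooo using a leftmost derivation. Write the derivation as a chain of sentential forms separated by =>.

S => W   [S ::= W]
W => Xo   [W ::= X o]
Xo => oSo   [X ::= o S]
oSo => oWo   [S ::= W]
oWo => oXoo   [W ::= X o]
oXoo => oooo   [X ::= o]

S => W => Xo => oSo => oWo => oXoo => oooo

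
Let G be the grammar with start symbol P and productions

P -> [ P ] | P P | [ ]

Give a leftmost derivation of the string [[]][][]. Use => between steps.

P => PP => PPP => [P]PP => [[]]PP => [[]][]P => [[]][][]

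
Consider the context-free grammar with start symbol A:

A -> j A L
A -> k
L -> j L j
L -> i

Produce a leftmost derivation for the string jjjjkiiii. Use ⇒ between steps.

A⇒jAL⇒jjALL⇒jjjALLL⇒jjjjALLLL⇒jjjjkLLLL⇒jjjjkiLLL⇒jjjjkiiLL⇒jjjjkiiiL⇒jjjjkiiii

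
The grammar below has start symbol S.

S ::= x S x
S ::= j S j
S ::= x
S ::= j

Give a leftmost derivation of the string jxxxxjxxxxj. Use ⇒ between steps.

S ⇒ jSj ⇒ jxSxj ⇒ jxxSxxj ⇒ jxxxSxxxj ⇒ jxxxxSxxxxj ⇒ jxxxxjxxxxj

S ⇒ jSj   [S ::= j S j]
jSj ⇒ jxSxj   [S ::= x S x]
jxSxj ⇒ jxxSxxj   [S ::= x S x]
jxxSxxj ⇒ jxxxSxxxj   [S ::= x S x]
jxxxSxxxj ⇒ jxxxxSxxxxj   [S ::= x S x]
jxxxxSxxxxj ⇒ jxxxxjxxxxj   [S ::= j]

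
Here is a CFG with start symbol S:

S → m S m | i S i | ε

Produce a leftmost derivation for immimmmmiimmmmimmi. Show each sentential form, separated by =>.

S => iSi => imSmi => immSmmi => immiSimmi => immimSmimmi => immimmSmmimmi => immimmmSmmmimmi => immimmmmSmmmmimmi => immimmmmiSimmmmimmi => immimmmmiimmmmimmi

S => iSi   [S → i S i]
iSi => imSmi   [S → m S m]
imSmi => immSmmi   [S → m S m]
immSmmi => immiSimmi   [S → i S i]
immiSimmi => immimSmimmi   [S → m S m]
immimSmimmi => immimmSmmimmi   [S → m S m]
immimmSmmimmi => immimmmSmmmimmi   [S → m S m]
immimmmSmmmimmi => immimmmmSmmmmimmi   [S → m S m]
immimmmmSmmmmimmi => immimmmmiSimmmmimmi   [S → i S i]
immimmmmiSimmmmimmi => immimmmmiimmmmimmi   [S → ε]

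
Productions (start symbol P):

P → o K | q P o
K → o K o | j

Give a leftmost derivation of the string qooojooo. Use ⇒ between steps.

P ⇒ qPo ⇒ qoKo ⇒ qooKoo ⇒ qoooKooo ⇒ qooojooo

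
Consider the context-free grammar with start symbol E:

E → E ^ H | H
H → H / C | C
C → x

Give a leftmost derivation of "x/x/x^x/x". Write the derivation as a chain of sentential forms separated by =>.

E => E^H   [E → E ^ H]
E^H => H^H   [E → H]
H^H => H/C^H   [H → H / C]
H/C^H => H/C/C^H   [H → H / C]
H/C/C^H => C/C/C^H   [H → C]
C/C/C^H => x/C/C^H   [C → x]
x/C/C^H => x/x/C^H   [C → x]
x/x/C^H => x/x/x^H   [C → x]
x/x/x^H => x/x/x^H/C   [H → H / C]
x/x/x^H/C => x/x/x^C/C   [H → C]
x/x/x^C/C => x/x/x^x/C   [C → x]
x/x/x^x/C => x/x/x^x/x   [C → x]

E=>E^H=>H^H=>H/C^H=>H/C/C^H=>C/C/C^H=>x/C/C^H=>x/x/C^H=>x/x/x^H=>x/x/x^H/C=>x/x/x^C/C=>x/x/x^x/C=>x/x/x^x/x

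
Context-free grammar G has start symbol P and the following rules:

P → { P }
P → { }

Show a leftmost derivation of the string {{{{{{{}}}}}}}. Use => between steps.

P => {P} => {{P}} => {{{P}}} => {{{{P}}}} => {{{{{P}}}}} => {{{{{{P}}}}}} => {{{{{{{}}}}}}}

P => {P}   [P → { P }]
{P} => {{P}}   [P → { P }]
{{P}} => {{{P}}}   [P → { P }]
{{{P}}} => {{{{P}}}}   [P → { P }]
{{{{P}}}} => {{{{{P}}}}}   [P → { P }]
{{{{{P}}}}} => {{{{{{P}}}}}}   [P → { P }]
{{{{{{P}}}}}} => {{{{{{{}}}}}}}   [P → { }]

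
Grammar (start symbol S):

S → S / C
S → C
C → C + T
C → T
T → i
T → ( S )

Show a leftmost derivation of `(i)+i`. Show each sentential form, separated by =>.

S=>C=>C+T=>T+T=>(S)+T=>(C)+T=>(T)+T=>(i)+T=>(i)+i

S => C   [S → C]
C => C+T   [C → C + T]
C+T => T+T   [C → T]
T+T => (S)+T   [T → ( S )]
(S)+T => (C)+T   [S → C]
(C)+T => (T)+T   [C → T]
(T)+T => (i)+T   [T → i]
(i)+T => (i)+i   [T → i]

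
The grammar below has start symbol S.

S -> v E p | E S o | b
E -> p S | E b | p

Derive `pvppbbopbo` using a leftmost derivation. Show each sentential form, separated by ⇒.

S ⇒ ESo ⇒ pSSo ⇒ pvEpSo ⇒ pvpSpSo ⇒ pvpESopSo ⇒ pvpEbSopSo ⇒ pvppbSopSo ⇒ pvppbbopSo ⇒ pvppbbopbo

S ⇒ ESo   [S -> E S o]
ESo ⇒ pSSo   [E -> p S]
pSSo ⇒ pvEpSo   [S -> v E p]
pvEpSo ⇒ pvpSpSo   [E -> p S]
pvpSpSo ⇒ pvpESopSo   [S -> E S o]
pvpESopSo ⇒ pvpEbSopSo   [E -> E b]
pvpEbSopSo ⇒ pvppbSopSo   [E -> p]
pvppbSopSo ⇒ pvppbbopSo   [S -> b]
pvppbbopSo ⇒ pvppbbopbo   [S -> b]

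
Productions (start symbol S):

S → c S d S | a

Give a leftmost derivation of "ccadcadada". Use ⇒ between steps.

S ⇒ cSdS ⇒ ccSdSdS ⇒ ccadSdS ⇒ ccadcSdSdS ⇒ ccadcadSdS ⇒ ccadcadadS ⇒ ccadcadada

S ⇒ cSdS   [S → c S d S]
cSdS ⇒ ccSdSdS   [S → c S d S]
ccSdSdS ⇒ ccadSdS   [S → a]
ccadSdS ⇒ ccadcSdSdS   [S → c S d S]
ccadcSdSdS ⇒ ccadcadSdS   [S → a]
ccadcadSdS ⇒ ccadcadadS   [S → a]
ccadcadadS ⇒ ccadcadada   [S → a]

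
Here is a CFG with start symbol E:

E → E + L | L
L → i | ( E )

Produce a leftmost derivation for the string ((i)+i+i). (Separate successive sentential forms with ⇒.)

E ⇒ L ⇒ (E) ⇒ (E+L) ⇒ (E+L+L) ⇒ (L+L+L) ⇒ ((E)+L+L) ⇒ ((L)+L+L) ⇒ ((i)+L+L) ⇒ ((i)+i+L) ⇒ ((i)+i+i)

E ⇒ L   [E → L]
L ⇒ (E)   [L → ( E )]
(E) ⇒ (E+L)   [E → E + L]
(E+L) ⇒ (E+L+L)   [E → E + L]
(E+L+L) ⇒ (L+L+L)   [E → L]
(L+L+L) ⇒ ((E)+L+L)   [L → ( E )]
((E)+L+L) ⇒ ((L)+L+L)   [E → L]
((L)+L+L) ⇒ ((i)+L+L)   [L → i]
((i)+L+L) ⇒ ((i)+i+L)   [L → i]
((i)+i+L) ⇒ ((i)+i+i)   [L → i]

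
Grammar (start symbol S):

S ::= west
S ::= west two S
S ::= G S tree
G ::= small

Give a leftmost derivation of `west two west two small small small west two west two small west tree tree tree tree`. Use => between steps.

S => west two S   [S ::= west two S]
west two S => west two west two S   [S ::= west two S]
west two west two S => west two west two G S tree   [S ::= G S tree]
west two west two G S tree => west two west two small S tree   [G ::= small]
west two west two small S tree => west two west two small G S tree tree   [S ::= G S tree]
west two west two small G S tree tree => west two west two small small S tree tree   [G ::= small]
west two west two small small S tree tree => west two west two small small G S tree tree tree   [S ::= G S tree]
west two west two small small G S tree tree tree => west two west two small small small S tree tree tree   [G ::= small]
west two west two small small small S tree tree tree => west two west two small small small west two S tree tree tree   [S ::= west two S]
west two west two small small small west two S tree tree tree => west two west two small small small west two west two S tree tree tree   [S ::= west two S]
west two west two small small small west two west two S tree tree tree => west two west two small small small west two west two G S tree tree tree tree   [S ::= G S tree]
west two west two small small small west two west two G S tree tree tree tree => west two west two small small small west two west two small S tree tree tree tree   [G ::= small]
west two west two small small small west two west two small S tree tree tree tree => west two west two small small small west two west two small west tree tree tree tree   [S ::= west]

S => west two S => west two west two S => west two west two G S tree => west two west two small S tree => west two west two small G S tree tree => west two west two small small S tree tree => west two west two small small G S tree tree tree => west two west two small small small S tree tree tree => west two west two small small small west two S tree tree tree => west two west two small small small west two west two S tree tree tree => west two west two small small small west two west two G S tree tree tree tree => west two west two small small small west two west two small S tree tree tree tree => west two west two small small small west two west two small west tree tree tree tree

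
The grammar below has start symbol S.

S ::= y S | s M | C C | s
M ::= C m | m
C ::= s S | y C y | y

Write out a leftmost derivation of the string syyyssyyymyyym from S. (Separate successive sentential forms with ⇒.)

S⇒sM⇒sCm⇒syCym⇒syyCyym⇒syyyCyyym⇒syyysSyyym⇒syyyssMyyym⇒syyyssCmyyym⇒syyyssyCymyyym⇒syyyssyyymyyym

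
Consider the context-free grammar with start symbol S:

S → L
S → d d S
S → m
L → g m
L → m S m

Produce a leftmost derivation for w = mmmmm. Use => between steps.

S => L => mSm => mLm => mmSmm => mmmmm

S => L   [S → L]
L => mSm   [L → m S m]
mSm => mLm   [S → L]
mLm => mmSmm   [L → m S m]
mmSmm => mmmmm   [S → m]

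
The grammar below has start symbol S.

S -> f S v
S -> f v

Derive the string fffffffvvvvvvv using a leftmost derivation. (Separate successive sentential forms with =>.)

S => fSv => ffSvv => fffSvvv => ffffSvvvv => fffffSvvvvv => ffffffSvvvvvv => fffffffvvvvvvv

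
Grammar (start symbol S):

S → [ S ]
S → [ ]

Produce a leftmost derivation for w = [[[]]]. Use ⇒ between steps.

S ⇒ [S] ⇒ [[S]] ⇒ [[[]]]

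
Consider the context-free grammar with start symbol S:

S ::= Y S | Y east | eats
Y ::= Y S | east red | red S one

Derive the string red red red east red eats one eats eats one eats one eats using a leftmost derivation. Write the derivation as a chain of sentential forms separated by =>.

S => Y S   [S ::= Y S]
Y S => red S one S   [Y ::= red S one]
red S one S => red Y S one S   [S ::= Y S]
red Y S one S => red red S one S one S   [Y ::= red S one]
red red S one S one S => red red Y S one S one S   [S ::= Y S]
red red Y S one S one S => red red Y S S one S one S   [Y ::= Y S]
red red Y S S one S one S => red red red S one S S one S one S   [Y ::= red S one]
red red red S one S S one S one S => red red red Y S one S S one S one S   [S ::= Y S]
red red red Y S one S S one S one S => red red red east red S one S S one S one S   [Y ::= east red]
red red red east red S one S S one S one S => red red red east red eats one S S one S one S   [S ::= eats]
red red red east red eats one S S one S one S => red red red east red eats one eats S one S one S   [S ::= eats]
red red red east red eats one eats S one S one S => red red red east red eats one eats eats one S one S   [S ::= eats]
red red red east red eats one eats eats one S one S => red red red east red eats one eats eats one eats one S   [S ::= eats]
red red red east red eats one eats eats one eats one S => red red red east red eats one eats eats one eats one eats   [S ::= eats]

S => Y S => red S one S => red Y S one S => red red S one S one S => red red Y S one S one S => red red Y S S one S one S => red red red S one S S one S one S => red red red Y S one S S one S one S => red red red east red S one S S one S one S => red red red east red eats one S S one S one S => red red red east red eats one eats S one S one S => red red red east red eats one eats eats one S one S => red red red east red eats one eats eats one eats one S => red red red east red eats one eats eats one eats one eats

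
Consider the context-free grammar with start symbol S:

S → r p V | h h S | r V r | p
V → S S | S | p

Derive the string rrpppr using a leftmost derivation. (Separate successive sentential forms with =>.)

S => rVr => rSr => rrpVr => rrpSSr => rrppSr => rrpppr

S => rVr   [S → r V r]
rVr => rSr   [V → S]
rSr => rrpVr   [S → r p V]
rrpVr => rrpSSr   [V → S S]
rrpSSr => rrppSr   [S → p]
rrppSr => rrpppr   [S → p]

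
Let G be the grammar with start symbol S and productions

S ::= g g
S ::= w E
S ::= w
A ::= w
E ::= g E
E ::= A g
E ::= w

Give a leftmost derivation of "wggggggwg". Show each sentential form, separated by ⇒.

S ⇒ wE   [S ::= w E]
wE ⇒ wgE   [E ::= g E]
wgE ⇒ wggE   [E ::= g E]
wggE ⇒ wgggE   [E ::= g E]
wgggE ⇒ wggggE   [E ::= g E]
wggggE ⇒ wgggggE   [E ::= g E]
wgggggE ⇒ wggggggE   [E ::= g E]
wggggggE ⇒ wggggggAg   [E ::= A g]
wggggggAg ⇒ wggggggwg   [A ::= w]

S ⇒ wE ⇒ wgE ⇒ wggE ⇒ wgggE ⇒ wggggE ⇒ wgggggE ⇒ wggggggE ⇒ wggggggAg ⇒ wggggggwg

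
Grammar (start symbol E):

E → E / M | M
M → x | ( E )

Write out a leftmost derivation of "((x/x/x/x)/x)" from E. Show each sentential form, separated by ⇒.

E⇒M⇒(E)⇒(E/M)⇒(M/M)⇒((E)/M)⇒((E/M)/M)⇒((E/M/M)/M)⇒((E/M/M/M)/M)⇒((M/M/M/M)/M)⇒((x/M/M/M)/M)⇒((x/x/M/M)/M)⇒((x/x/x/M)/M)⇒((x/x/x/x)/M)⇒((x/x/x/x)/x)

E ⇒ M   [E → M]
M ⇒ (E)   [M → ( E )]
(E) ⇒ (E/M)   [E → E / M]
(E/M) ⇒ (M/M)   [E → M]
(M/M) ⇒ ((E)/M)   [M → ( E )]
((E)/M) ⇒ ((E/M)/M)   [E → E / M]
((E/M)/M) ⇒ ((E/M/M)/M)   [E → E / M]
((E/M/M)/M) ⇒ ((E/M/M/M)/M)   [E → E / M]
((E/M/M/M)/M) ⇒ ((M/M/M/M)/M)   [E → M]
((M/M/M/M)/M) ⇒ ((x/M/M/M)/M)   [M → x]
((x/M/M/M)/M) ⇒ ((x/x/M/M)/M)   [M → x]
((x/x/M/M)/M) ⇒ ((x/x/x/M)/M)   [M → x]
((x/x/x/M)/M) ⇒ ((x/x/x/x)/M)   [M → x]
((x/x/x/x)/M) ⇒ ((x/x/x/x)/x)   [M → x]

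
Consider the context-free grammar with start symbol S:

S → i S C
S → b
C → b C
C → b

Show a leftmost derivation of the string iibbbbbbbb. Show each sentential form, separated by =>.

S => iSC   [S → i S C]
iSC => iiSCC   [S → i S C]
iiSCC => iibCC   [S → b]
iibCC => iibbCC   [C → b C]
iibbCC => iibbbCC   [C → b C]
iibbbCC => iibbbbCC   [C → b C]
iibbbbCC => iibbbbbCC   [C → b C]
iibbbbbCC => iibbbbbbC   [C → b]
iibbbbbbC => iibbbbbbbC   [C → b C]
iibbbbbbbC => iibbbbbbbb   [C → b]

S => iSC => iiSCC => iibCC => iibbCC => iibbbCC => iibbbbCC => iibbbbbCC => iibbbbbbC => iibbbbbbbC => iibbbbbbbb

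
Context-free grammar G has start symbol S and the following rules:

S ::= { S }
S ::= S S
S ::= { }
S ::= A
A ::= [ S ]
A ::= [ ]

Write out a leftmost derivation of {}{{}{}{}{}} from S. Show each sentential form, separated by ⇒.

S ⇒ SS   [S ::= S S]
SS ⇒ {}S   [S ::= { }]
{}S ⇒ {}{S}   [S ::= { S }]
{}{S} ⇒ {}{SS}   [S ::= S S]
{}{SS} ⇒ {}{SSS}   [S ::= S S]
{}{SSS} ⇒ {}{{}SS}   [S ::= { }]
{}{{}SS} ⇒ {}{{}{}S}   [S ::= { }]
{}{{}{}S} ⇒ {}{{}{}SS}   [S ::= S S]
{}{{}{}SS} ⇒ {}{{}{}{}S}   [S ::= { }]
{}{{}{}{}S} ⇒ {}{{}{}{}{}}   [S ::= { }]

S ⇒ SS ⇒ {}S ⇒ {}{S} ⇒ {}{SS} ⇒ {}{SSS} ⇒ {}{{}SS} ⇒ {}{{}{}S} ⇒ {}{{}{}SS} ⇒ {}{{}{}{}S} ⇒ {}{{}{}{}{}}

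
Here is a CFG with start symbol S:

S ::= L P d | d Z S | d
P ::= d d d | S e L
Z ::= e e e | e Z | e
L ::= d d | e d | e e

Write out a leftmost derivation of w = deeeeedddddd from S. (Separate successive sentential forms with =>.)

S=>dZS=>deZS=>deeZS=>deeeeeS=>deeeeeLPd=>deeeeeddPd=>deeeeedddddd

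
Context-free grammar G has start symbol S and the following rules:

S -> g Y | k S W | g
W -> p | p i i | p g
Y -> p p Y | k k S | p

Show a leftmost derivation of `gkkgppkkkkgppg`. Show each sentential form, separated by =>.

S => gY => gkkS => gkkgY => gkkgppY => gkkgppkkS => gkkgppkkkSW => gkkgppkkkkSWW => gkkgppkkkkgWW => gkkgppkkkkgpW => gkkgppkkkkgppg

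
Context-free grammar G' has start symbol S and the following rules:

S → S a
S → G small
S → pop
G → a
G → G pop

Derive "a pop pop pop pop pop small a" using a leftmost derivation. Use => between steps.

S => S a => G small a => G pop small a => G pop pop small a => G pop pop pop small a => G pop pop pop pop small a => G pop pop pop pop pop small a => a pop pop pop pop pop small a

S => S a   [S → S a]
S a => G small a   [S → G small]
G small a => G pop small a   [G → G pop]
G pop small a => G pop pop small a   [G → G pop]
G pop pop small a => G pop pop pop small a   [G → G pop]
G pop pop pop small a => G pop pop pop pop small a   [G → G pop]
G pop pop pop pop small a => G pop pop pop pop pop small a   [G → G pop]
G pop pop pop pop pop small a => a pop pop pop pop pop small a   [G → a]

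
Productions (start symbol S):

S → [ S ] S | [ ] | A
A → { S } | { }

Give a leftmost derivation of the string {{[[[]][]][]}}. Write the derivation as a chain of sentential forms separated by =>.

S => A   [S → A]
A => {S}   [A → { S }]
{S} => {A}   [S → A]
{A} => {{S}}   [A → { S }]
{{S}} => {{[S]S}}   [S → [ S ] S]
{{[S]S}} => {{[[S]S]S}}   [S → [ S ] S]
{{[[S]S]S}} => {{[[[]]S]S}}   [S → [ ]]
{{[[[]]S]S}} => {{[[[]][]]S}}   [S → [ ]]
{{[[[]][]]S}} => {{[[[]][]][]}}   [S → [ ]]

S=>A=>{S}=>{A}=>{{S}}=>{{[S]S}}=>{{[[S]S]S}}=>{{[[[]]S]S}}=>{{[[[]][]]S}}=>{{[[[]][]][]}}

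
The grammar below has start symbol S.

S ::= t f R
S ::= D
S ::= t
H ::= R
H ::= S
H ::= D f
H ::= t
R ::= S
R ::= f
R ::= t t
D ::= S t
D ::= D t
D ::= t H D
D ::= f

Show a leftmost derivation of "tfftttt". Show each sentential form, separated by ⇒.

S ⇒ D ⇒ Dt ⇒ Stt ⇒ tfRtt ⇒ tfStt ⇒ tfDtt ⇒ tfDttt ⇒ tfDtttt ⇒ tfftttt

S ⇒ D   [S ::= D]
D ⇒ Dt   [D ::= D t]
Dt ⇒ Stt   [D ::= S t]
Stt ⇒ tfRtt   [S ::= t f R]
tfRtt ⇒ tfStt   [R ::= S]
tfStt ⇒ tfDtt   [S ::= D]
tfDtt ⇒ tfDttt   [D ::= D t]
tfDttt ⇒ tfDtttt   [D ::= D t]
tfDtttt ⇒ tfftttt   [D ::= f]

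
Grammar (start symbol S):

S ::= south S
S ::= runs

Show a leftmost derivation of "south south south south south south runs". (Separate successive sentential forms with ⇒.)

S ⇒ south S ⇒ south south S ⇒ south south south S ⇒ south south south south S ⇒ south south south south south S ⇒ south south south south south south S ⇒ south south south south south south runs

S ⇒ south S   [S ::= south S]
south S ⇒ south south S   [S ::= south S]
south south S ⇒ south south south S   [S ::= south S]
south south south S ⇒ south south south south S   [S ::= south S]
south south south south S ⇒ south south south south south S   [S ::= south S]
south south south south south S ⇒ south south south south south south S   [S ::= south S]
south south south south south south S ⇒ south south south south south south runs   [S ::= runs]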